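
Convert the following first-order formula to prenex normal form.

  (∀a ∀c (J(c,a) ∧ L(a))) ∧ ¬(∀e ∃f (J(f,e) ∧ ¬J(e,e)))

∀a ∀c ∃e ∀f (J(c,a) ∧ L(a) ∧ (¬J(f,e) ∨ J(e,e)))

Drive negations inward (¬∀x A ≡ ∃x ¬A, ¬∃x A ≡ ∀x ¬A, De Morgan for ∧/∨):
  (∀a ∀c (J(c,a) ∧ L(a))) ∧ (∃e ∀f (¬J(f,e) ∨ J(e,e)))
Finally move all quantifiers to the prefix:
  ∀a ∀c ∃e ∀f (J(c,a) ∧ L(a) ∧ (¬J(f,e) ∨ J(e,e)))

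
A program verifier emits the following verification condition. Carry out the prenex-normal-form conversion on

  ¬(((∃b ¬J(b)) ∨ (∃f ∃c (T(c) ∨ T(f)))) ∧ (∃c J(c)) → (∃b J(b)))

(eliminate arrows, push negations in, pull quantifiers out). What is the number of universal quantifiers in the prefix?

1

First replace A → B with ¬A ∨ B.
  ¬(¬(((∃b ¬J(b)) ∨ (∃f ∃c (T(c) ∨ T(f)))) ∧ (∃c J(c))) ∨ (∃b J(b)))
Push ¬ through the quantifiers and connectives to reach negation normal form:
  ((∃b ¬J(b)) ∨ (∃f ∃c (T(c) ∨ T(f)))) ∧ (∃c J(c)) ∧ (∀b ¬J(b))
Rename bound variables to avoid capture: c↦p, b↦x.
  ((∃b ¬J(b)) ∨ (∃f ∃c (T(c) ∨ T(f)))) ∧ (∃p J(p)) ∧ (∀x ¬J(x))
Extract every quantifier outward, since the variables are now distinct and don't occur free across branches:
  ∃b ∃f ∃c ∃p ∀x ((¬J(b) ∨ T(c) ∨ T(f)) ∧ J(p) ∧ ¬J(x))
The prefix is ∃b ∃f ∃c ∃p ∀x: 1 universal, 4 existential.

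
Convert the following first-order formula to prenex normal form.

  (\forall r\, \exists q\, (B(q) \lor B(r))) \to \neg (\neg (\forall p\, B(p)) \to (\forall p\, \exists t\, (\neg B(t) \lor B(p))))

\exists r\, \forall q\, \exists p\, \exists v\, \forall t\, (\neg B(q) \land \neg B(r) \lor \neg B(p) \land B(t) \land \neg B(v))

Rewrite implications/biconditionals: A → B as ¬A ∨ B.
  \neg (\forall r\, \exists q\, (B(q) \lor B(r))) \lor \neg (\neg \neg (\forall p\, B(p)) \lor (\forall p\, \exists t\, (\neg B(t) \lor B(p))))
Drive negations inward (¬∀x A ≡ ∃x ¬A, ¬∃x A ≡ ∀x ¬A, De Morgan for ∧/∨):
  (\exists r\, \forall q\, (\neg B(q) \land \neg B(r))) \lor (\exists p\, \neg B(p)) \land (\exists p\, \forall t\, (B(t) \land \neg B(p)))
Standardize variables apart so no two quantifiers bind the same name: p↦v.
  (\exists r\, \forall q\, (\neg B(q) \land \neg B(r))) \lor (\exists p\, \neg B(p)) \land (\exists v\, \forall t\, (B(t) \land \neg B(v)))
Finally move all quantifiers to the prefix:
  \exists r\, \forall q\, \exists p\, \exists v\, \forall t\, (\neg B(q) \land \neg B(r) \lor \neg B(p) \land B(t) \land \neg B(v))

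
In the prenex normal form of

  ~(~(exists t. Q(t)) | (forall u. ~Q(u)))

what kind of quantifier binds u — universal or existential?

Move each ¬ inward, flipping quantifiers it crosses:
  (exists t. Q(t)) & (exists u. Q(u))
Finally move all quantifiers to the prefix:
  exists t. exists u. (Q(t) & Q(u))
The quantifier forall u sits under an odd number of negations, so it flips to exists u.

existential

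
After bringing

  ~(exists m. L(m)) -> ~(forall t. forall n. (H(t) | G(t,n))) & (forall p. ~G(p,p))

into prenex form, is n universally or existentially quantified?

existential

First replace A → B with ¬A ∨ B.
  ~~(exists m. L(m)) | ~(forall t. forall n. (H(t) | G(t,n))) & (forall p. ~G(p,p))
Move each ¬ inward, flipping quantifiers it crosses:
  (exists m. L(m)) | (exists t. exists n. (~H(t) & ~G(t,n))) & (forall p. ~G(p,p))
Finally move all quantifiers to the prefix:
  exists m. exists t. exists n. forall p. (L(m) | ~H(t) & ~G(t,n) & ~G(p,p))
The quantifier forall n sits under an odd number of negations (counting the antecedent side of each →), so it flips to exists n.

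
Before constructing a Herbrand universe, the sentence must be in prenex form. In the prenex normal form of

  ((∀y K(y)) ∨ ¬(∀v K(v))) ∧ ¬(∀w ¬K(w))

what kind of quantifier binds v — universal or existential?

existential

Drive negations inward (¬∀x A ≡ ∃x ¬A, ¬∃x A ≡ ∀x ¬A, De Morgan for ∧/∨):
  ((∀y K(y)) ∨ (∃v ¬K(v))) ∧ (∃w K(w))
Extract every quantifier outward, since the variables are now distinct and don't occur free across branches:
  ∀y ∃v ∃w ((K(y) ∨ ¬K(v)) ∧ K(w))
The quantifier ∀v sits under an odd number of negations, so it flips to ∃v.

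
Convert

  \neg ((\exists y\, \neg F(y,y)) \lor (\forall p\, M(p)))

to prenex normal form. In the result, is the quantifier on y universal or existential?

universal

Move each ¬ inward, flipping quantifiers it crosses:
  (\forall y\, F(y,y)) \land (\exists p\, \neg M(p))
All bound variables are already distinct, so no renaming is needed.
Extract every quantifier outward, since the variables are now distinct and don't occur free across branches:
  \forall y\, \exists p\, (F(y,y) \land \neg M(p))
The quantifier \exists y sits under an odd number of negations, so it flips to \forall y.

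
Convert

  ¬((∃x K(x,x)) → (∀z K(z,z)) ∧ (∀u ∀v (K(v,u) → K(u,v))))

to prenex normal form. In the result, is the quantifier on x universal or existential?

existential

Rewrite implications/biconditionals: A → B as ¬A ∨ B.
  ¬(¬(∃x K(x,x)) ∨ (∀z K(z,z)) ∧ (∀u ∀v (¬K(v,u) ∨ K(u,v))))
Move each ¬ inward, flipping quantifiers it crosses:
  (∃x K(x,x)) ∧ ((∃z ¬K(z,z)) ∨ (∃u ∃v (K(v,u) ∧ ¬K(u,v))))
All bound variables are already distinct, so no renaming is needed.
Pull the quantifiers to the front (each side's bound variable is not free in the other side):
  ∃x ∃z ∃u ∃v (K(x,x) ∧ (¬K(z,z) ∨ K(v,u) ∧ ¬K(u,v)))
The quantifier ∃x sits under an even number of negations (counting the antecedent side of each →), so it remains existential.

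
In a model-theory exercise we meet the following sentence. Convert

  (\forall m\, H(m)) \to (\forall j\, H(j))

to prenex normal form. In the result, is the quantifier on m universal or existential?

Rewrite implications/biconditionals: A → B as ¬A ∨ B.
  \neg (\forall m\, H(m)) \lor (\forall j\, H(j))
Move each ¬ inward, flipping quantifiers it crosses:
  (\exists m\, \neg H(m)) \lor (\forall j\, H(j))
All bound variables are already distinct, so no renaming is needed.
Extract every quantifier outward, since the variables are now distinct and don't occur free across branches:
  \exists m\, \forall j\, (\neg H(m) \lor H(j))
The quantifier \forall m sits under an odd number of negations (counting the antecedent side of each →), so it flips to \exists m.

existential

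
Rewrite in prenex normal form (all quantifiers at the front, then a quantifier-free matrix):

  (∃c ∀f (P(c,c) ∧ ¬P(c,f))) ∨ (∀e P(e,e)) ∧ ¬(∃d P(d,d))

∃c ∀f ∀e ∀d (P(c,c) ∧ ¬P(c,f) ∨ P(e,e) ∧ ¬P(d,d))

Move each ¬ inward, flipping quantifiers it crosses:
  (∃c ∀f (P(c,c) ∧ ¬P(c,f))) ∨ (∀e P(e,e)) ∧ (∀d ¬P(d,d))
Extract every quantifier outward, since the variables are now distinct and don't occur free across branches:
  ∃c ∀f ∀e ∀d (P(c,c) ∧ ¬P(c,f) ∨ P(e,e) ∧ ¬P(d,d))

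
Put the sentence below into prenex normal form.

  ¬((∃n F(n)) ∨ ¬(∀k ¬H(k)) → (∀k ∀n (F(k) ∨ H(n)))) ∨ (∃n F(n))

∃n ∃k ∃p ∃r ∃w ((F(n) ∨ H(k)) ∧ ¬F(p) ∧ ¬H(r) ∨ F(w))

Rewrite implications/biconditionals: A → B as ¬A ∨ B.
  ¬(¬((∃n F(n)) ∨ ¬(∀k ¬H(k))) ∨ (∀k ∀n (F(k) ∨ H(n)))) ∨ (∃n F(n))
Drive negations inward (¬∀x A ≡ ∃x ¬A, ¬∃x A ≡ ∀x ¬A, De Morgan for ∧/∨):
  ((∃n F(n)) ∨ (∃k H(k))) ∧ (∃k ∃n (¬F(k) ∧ ¬H(n))) ∨ (∃n F(n))
Give each quantifier a distinct variable: k↦p, n↦r, n↦w.
  ((∃n F(n)) ∨ (∃k H(k))) ∧ (∃p ∃r (¬F(p) ∧ ¬H(r))) ∨ (∃w F(w))
Extract every quantifier outward, since the variables are now distinct and don't occur free across branches:
  ∃n ∃k ∃p ∃r ∃w ((F(n) ∨ H(k)) ∧ ¬F(p) ∧ ¬H(r) ∨ F(w))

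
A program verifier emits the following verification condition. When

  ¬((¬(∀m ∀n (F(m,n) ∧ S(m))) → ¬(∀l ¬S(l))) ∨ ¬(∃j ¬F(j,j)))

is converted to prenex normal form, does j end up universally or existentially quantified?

Eliminate → and ↔ using ¬ and ∨.
  ¬(¬¬(∀m ∀n (F(m,n) ∧ S(m))) ∨ ¬(∀l ¬S(l)) ∨ ¬(∃j ¬F(j,j)))
Drive negations inward (¬∀x A ≡ ∃x ¬A, ¬∃x A ≡ ∀x ¬A, De Morgan for ∧/∨):
  (∃m ∃n (¬F(m,n) ∨ ¬S(m))) ∧ (∀l ¬S(l)) ∧ (∃j ¬F(j,j))
All bound variables are already distinct, so no renaming is needed.
Finally move all quantifiers to the prefix:
  ∃m ∃n ∀l ∃j ((¬F(m,n) ∨ ¬S(m)) ∧ ¬S(l) ∧ ¬F(j,j))
The quantifier ∃j sits under an even number of negations (counting the antecedent side of each →), so it remains existential.

existential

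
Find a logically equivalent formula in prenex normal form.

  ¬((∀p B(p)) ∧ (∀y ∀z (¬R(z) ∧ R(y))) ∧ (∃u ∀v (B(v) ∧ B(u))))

Drive negations inward (¬∀x A ≡ ∃x ¬A, ¬∃x A ≡ ∀x ¬A, De Morgan for ∧/∨):
  (∃p ¬B(p)) ∨ (∃y ∃z (R(z) ∨ ¬R(y))) ∨ (∀u ∃v (¬B(v) ∨ ¬B(u)))
All bound variables are already distinct, so no renaming is needed.
Extract every quantifier outward, since the variables are now distinct and don't occur free across branches:
  ∃p ∃y ∃z ∀u ∃v (¬B(p) ∨ R(z) ∨ ¬R(y) ∨ ¬B(v) ∨ ¬B(u))

∃p ∃y ∃z ∀u ∃v (¬B(p) ∨ R(z) ∨ ¬R(y) ∨ ¬B(v) ∨ ¬B(u))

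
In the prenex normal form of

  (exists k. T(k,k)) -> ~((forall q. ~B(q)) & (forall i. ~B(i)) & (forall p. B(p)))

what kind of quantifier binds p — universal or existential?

existential

First replace A → B with ¬A ∨ B.
  ~(exists k. T(k,k)) | ~((forall q. ~B(q)) & (forall i. ~B(i)) & (forall p. B(p)))
Push ¬ through the quantifiers and connectives to reach negation normal form:
  (forall k. ~T(k,k)) | (exists q. B(q)) | (exists i. B(i)) | (exists p. ~B(p))
All bound variables are already distinct, so no renaming is needed.
Finally move all quantifiers to the prefix:
  forall k. exists q. exists i. exists p. (~T(k,k) | B(q) | B(i) | ~B(p))
The quantifier forall p sits under an odd number of negations (counting the antecedent side of each →), so it flips to exists p.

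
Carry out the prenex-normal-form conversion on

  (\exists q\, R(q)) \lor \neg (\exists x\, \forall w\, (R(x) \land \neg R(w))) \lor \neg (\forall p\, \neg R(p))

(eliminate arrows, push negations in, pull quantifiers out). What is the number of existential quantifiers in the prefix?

3

Drive negations inward (¬∀x A ≡ ∃x ¬A, ¬∃x A ≡ ∀x ¬A, De Morgan for ∧/∨):
  (\exists q\, R(q)) \lor (\forall x\, \exists w\, (\neg R(x) \lor R(w))) \lor (\exists p\, R(p))
All bound variables are already distinct, so no renaming is needed.
Pull the quantifiers to the front (each side's bound variable is not free in the other side):
  \exists q\, \forall x\, \exists w\, \exists p\, (R(q) \lor \neg R(x) \lor R(w) \lor R(p))
The prefix is \exists q \forall x \exists w \exists p: 1 universal, 3 existential.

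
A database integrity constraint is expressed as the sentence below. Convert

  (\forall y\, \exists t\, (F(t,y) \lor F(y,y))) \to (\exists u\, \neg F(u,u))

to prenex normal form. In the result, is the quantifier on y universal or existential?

Rewrite implications/biconditionals: A → B as ¬A ∨ B.
  \neg (\forall y\, \exists t\, (F(t,y) \lor F(y,y))) \lor (\exists u\, \neg F(u,u))
Drive negations inward (¬∀x A ≡ ∃x ¬A, ¬∃x A ≡ ∀x ¬A, De Morgan for ∧/∨):
  (\exists y\, \forall t\, (\neg F(t,y) \land \neg F(y,y))) \lor (\exists u\, \neg F(u,u))
Finally move all quantifiers to the prefix:
  \exists y\, \forall t\, \exists u\, (\neg F(t,y) \land \neg F(y,y) \lor \neg F(u,u))
The quantifier \forall y sits under an odd number of negations (counting the antecedent side of each →), so it flips to \exists y.

existential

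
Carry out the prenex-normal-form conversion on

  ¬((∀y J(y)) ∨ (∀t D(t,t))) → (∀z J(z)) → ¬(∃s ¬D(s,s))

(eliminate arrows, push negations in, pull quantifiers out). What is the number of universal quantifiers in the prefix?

First replace A → B with ¬A ∨ B.
  ¬¬((∀y J(y)) ∨ (∀t D(t,t))) ∨ ¬(∀z J(z)) ∨ ¬(∃s ¬D(s,s))
Drive negations inward (¬∀x A ≡ ∃x ¬A, ¬∃x A ≡ ∀x ¬A, De Morgan for ∧/∨):
  (∀y J(y)) ∨ (∀t D(t,t)) ∨ (∃z ¬J(z)) ∨ (∀s D(s,s))
All bound variables are already distinct, so no renaming is needed.
Extract every quantifier outward, since the variables are now distinct and don't occur free across branches:
  ∀y ∀t ∃z ∀s (J(y) ∨ D(t,t) ∨ ¬J(z) ∨ D(s,s))
The prefix is ∀y ∀t ∃z ∀s: 3 universal, 1 existential.

3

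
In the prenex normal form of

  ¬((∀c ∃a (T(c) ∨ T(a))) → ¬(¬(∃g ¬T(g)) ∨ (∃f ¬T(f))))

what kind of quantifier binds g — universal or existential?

universal

First replace A → B with ¬A ∨ B.
  ¬(¬(∀c ∃a (T(c) ∨ T(a))) ∨ ¬(¬(∃g ¬T(g)) ∨ (∃f ¬T(f))))
Push ¬ through the quantifiers and connectives to reach negation normal form:
  (∀c ∃a (T(c) ∨ T(a))) ∧ ((∀g T(g)) ∨ (∃f ¬T(f)))
All bound variables are already distinct, so no renaming is needed.
Extract every quantifier outward, since the variables are now distinct and don't occur free across branches:
  ∀c ∃a ∀g ∃f ((T(c) ∨ T(a)) ∧ (T(g) ∨ ¬T(f)))
The quantifier ∃g sits under an odd number of negations (counting the antecedent side of each →), so it flips to ∀g.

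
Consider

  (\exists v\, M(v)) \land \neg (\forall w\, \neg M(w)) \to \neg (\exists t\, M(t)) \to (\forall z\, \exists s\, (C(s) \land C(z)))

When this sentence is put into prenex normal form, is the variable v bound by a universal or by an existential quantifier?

Eliminate → and ↔ using ¬ and ∨.
  \neg ((\exists v\, M(v)) \land \neg (\forall w\, \neg M(w))) \lor \neg \neg (\exists t\, M(t)) \lor (\forall z\, \exists s\, (C(s) \land C(z)))
Push ¬ through the quantifiers and connectives to reach negation normal form:
  (\forall v\, \neg M(v)) \lor (\forall w\, \neg M(w)) \lor (\exists t\, M(t)) \lor (\forall z\, \exists s\, (C(s) \land C(z)))
All bound variables are already distinct, so no renaming is needed.
Finally move all quantifiers to the prefix:
  \forall v\, \forall w\, \exists t\, \forall z\, \exists s\, (\neg M(v) \lor \neg M(w) \lor M(t) \lor C(s) \land C(z))
The quantifier \exists v sits under an odd number of negations (counting the antecedent side of each →), so it flips to \forall v.

universal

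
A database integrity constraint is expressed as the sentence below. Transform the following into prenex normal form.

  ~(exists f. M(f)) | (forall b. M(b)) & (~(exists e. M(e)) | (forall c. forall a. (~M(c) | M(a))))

Drive negations inward (¬∀x A ≡ ∃x ¬A, ¬∃x A ≡ ∀x ¬A, De Morgan for ∧/∨):
  (forall f. ~M(f)) | (forall b. M(b)) & ((forall e. ~M(e)) | (forall c. forall a. (~M(c) | M(a))))
All bound variables are already distinct, so no renaming is needed.
Extract every quantifier outward, since the variables are now distinct and don't occur free across branches:
  forall f. forall b. forall e. forall c. forall a. (~M(f) | M(b) & (~M(e) | ~M(c) | M(a)))

forall f. forall b. forall e. forall c. forall a. (~M(f) | M(b) & (~M(e) | ~M(c) | M(a)))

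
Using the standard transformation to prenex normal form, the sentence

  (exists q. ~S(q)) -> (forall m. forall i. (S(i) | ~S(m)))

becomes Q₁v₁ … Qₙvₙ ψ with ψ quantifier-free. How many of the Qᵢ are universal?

First replace A → B with ¬A ∨ B.
  ~(exists q. ~S(q)) | (forall m. forall i. (S(i) | ~S(m)))
Move each ¬ inward, flipping quantifiers it crosses:
  (forall q. S(q)) | (forall m. forall i. (S(i) | ~S(m)))
Extract every quantifier outward, since the variables are now distinct and don't occur free across branches:
  forall q. forall m. forall i. (S(q) | S(i) | ~S(m))
The prefix is forall q forall m forall i: 3 universal, 0 existential.

3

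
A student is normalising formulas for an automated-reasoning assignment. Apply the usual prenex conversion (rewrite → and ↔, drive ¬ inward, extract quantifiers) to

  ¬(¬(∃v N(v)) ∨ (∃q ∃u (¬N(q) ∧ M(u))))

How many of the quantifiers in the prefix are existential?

Push ¬ through the quantifiers and connectives to reach negation normal form:
  (∃v N(v)) ∧ (∀q ∀u (N(q) ∨ ¬M(u)))
All bound variables are already distinct, so no renaming is needed.
Extract every quantifier outward, since the variables are now distinct and don't occur free across branches:
  ∃v ∀q ∀u (N(v) ∧ (N(q) ∨ ¬M(u)))
The prefix is ∃v ∀q ∀u: 2 universal, 1 existential.

1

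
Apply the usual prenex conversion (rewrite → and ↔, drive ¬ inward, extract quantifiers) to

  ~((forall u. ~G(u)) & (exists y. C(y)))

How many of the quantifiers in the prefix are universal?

1

Push ¬ through the quantifiers and connectives to reach negation normal form:
  (exists u. G(u)) | (forall y. ~C(y))
Extract every quantifier outward, since the variables are now distinct and don't occur free across branches:
  exists u. forall y. (G(u) | ~C(y))
The prefix is exists u forall y: 1 universal, 1 existential.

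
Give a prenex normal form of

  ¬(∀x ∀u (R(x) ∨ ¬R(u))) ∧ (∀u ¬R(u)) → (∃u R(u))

∀x ∀u ∃z1 ∃x1 (R(x) ∨ ¬R(u) ∨ R(z1) ∨ R(x1))

First replace A → B with ¬A ∨ B.
  ¬(¬(∀x ∀u (R(x) ∨ ¬R(u))) ∧ (∀u ¬R(u))) ∨ (∃u R(u))
Push ¬ through the quantifiers and connectives to reach negation normal form:
  (∀x ∀u (R(x) ∨ ¬R(u))) ∨ (∃u R(u)) ∨ (∃u R(u))
Standardize variables apart so no two quantifiers bind the same name: u↦z1, u↦x1.
  (∀x ∀u (R(x) ∨ ¬R(u))) ∨ (∃z1 R(z1)) ∨ (∃x1 R(x1))
Extract every quantifier outward, since the variables are now distinct and don't occur free across branches:
  ∀x ∀u ∃z1 ∃x1 (R(x) ∨ ¬R(u) ∨ R(z1) ∨ R(x1))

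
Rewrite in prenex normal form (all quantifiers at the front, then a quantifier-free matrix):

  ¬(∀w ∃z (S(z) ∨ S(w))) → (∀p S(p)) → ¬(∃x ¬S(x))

∀w ∃z ∃p ∀x (S(z) ∨ S(w) ∨ ¬S(p) ∨ S(x))

Eliminate → and ↔ using ¬ and ∨.
  ¬¬(∀w ∃z (S(z) ∨ S(w))) ∨ ¬(∀p S(p)) ∨ ¬(∃x ¬S(x))
Push ¬ through the quantifiers and connectives to reach negation normal form:
  (∀w ∃z (S(z) ∨ S(w))) ∨ (∃p ¬S(p)) ∨ (∀x S(x))
All bound variables are already distinct, so no renaming is needed.
Pull the quantifiers to the front (each side's bound variable is not free in the other side):
  ∀w ∃z ∃p ∀x (S(z) ∨ S(w) ∨ ¬S(p) ∨ S(x))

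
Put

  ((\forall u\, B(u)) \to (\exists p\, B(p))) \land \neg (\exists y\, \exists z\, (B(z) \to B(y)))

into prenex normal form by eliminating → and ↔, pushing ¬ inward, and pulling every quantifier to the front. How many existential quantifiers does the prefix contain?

2

First replace A → B with ¬A ∨ B.
  (\neg (\forall u\, B(u)) \lor (\exists p\, B(p))) \land \neg (\exists y\, \exists z\, (\neg B(z) \lor B(y)))
Move each ¬ inward, flipping quantifiers it crosses:
  ((\exists u\, \neg B(u)) \lor (\exists p\, B(p))) \land (\forall y\, \forall z\, (B(z) \land \neg B(y)))
Pull the quantifiers to the front (each side's bound variable is not free in the other side):
  \exists u\, \exists p\, \forall y\, \forall z\, ((\neg B(u) \lor B(p)) \land B(z) \land \neg B(y))
The prefix is \exists u \exists p \forall y \forall z: 2 universal, 2 existential.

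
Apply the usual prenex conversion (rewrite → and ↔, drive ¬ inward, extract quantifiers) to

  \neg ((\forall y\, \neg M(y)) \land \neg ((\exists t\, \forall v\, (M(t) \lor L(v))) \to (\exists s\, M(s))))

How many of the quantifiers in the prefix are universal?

Eliminate → and ↔ using ¬ and ∨.
  \neg ((\forall y\, \neg M(y)) \land \neg (\neg (\exists t\, \forall v\, (M(t) \lor L(v))) \lor (\exists s\, M(s))))
Drive negations inward (¬∀x A ≡ ∃x ¬A, ¬∃x A ≡ ∀x ¬A, De Morgan for ∧/∨):
  (\exists y\, M(y)) \lor (\forall t\, \exists v\, (\neg M(t) \land \neg L(v))) \lor (\exists s\, M(s))
All bound variables are already distinct, so no renaming is needed.
Finally move all quantifiers to the prefix:
  \exists y\, \forall t\, \exists v\, \exists s\, (M(y) \lor \neg M(t) \land \neg L(v) \lor M(s))
The prefix is \exists y \forall t \exists v \exists s: 1 universal, 3 existential.

1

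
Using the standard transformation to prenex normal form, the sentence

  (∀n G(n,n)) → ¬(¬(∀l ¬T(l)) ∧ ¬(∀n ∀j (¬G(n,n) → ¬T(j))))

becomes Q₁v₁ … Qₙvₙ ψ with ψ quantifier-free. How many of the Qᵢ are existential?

1

Rewrite implications/biconditionals: A → B as ¬A ∨ B.
  ¬(∀n G(n,n)) ∨ ¬(¬(∀l ¬T(l)) ∧ ¬(∀n ∀j (¬¬G(n,n) ∨ ¬T(j))))
Drive negations inward (¬∀x A ≡ ∃x ¬A, ¬∃x A ≡ ∀x ¬A, De Morgan for ∧/∨):
  (∃n ¬G(n,n)) ∨ (∀l ¬T(l)) ∨ (∀n ∀j (G(n,n) ∨ ¬T(j)))
Standardize variables apart so no two quantifiers bind the same name: n↦x1.
  (∃n ¬G(n,n)) ∨ (∀l ¬T(l)) ∨ (∀x1 ∀j (G(x1,x1) ∨ ¬T(j)))
Pull the quantifiers to the front (each side's bound variable is not free in the other side):
  ∃n ∀l ∀x1 ∀j (¬G(n,n) ∨ ¬T(l) ∨ G(x1,x1) ∨ ¬T(j))
The prefix is ∃n ∀l ∀x1 ∀j: 3 universal, 1 existential.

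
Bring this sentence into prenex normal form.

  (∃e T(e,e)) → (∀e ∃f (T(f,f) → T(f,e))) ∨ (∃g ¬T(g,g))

∀e ∀r ∃f ∃g (¬T(e,e) ∨ ¬T(f,f) ∨ T(f,r) ∨ ¬T(g,g))

Eliminate → and ↔ using ¬ and ∨.
  ¬(∃e T(e,e)) ∨ (∀e ∃f (¬T(f,f) ∨ T(f,e))) ∨ (∃g ¬T(g,g))
Move each ¬ inward, flipping quantifiers it crosses:
  (∀e ¬T(e,e)) ∨ (∀e ∃f (¬T(f,f) ∨ T(f,e))) ∨ (∃g ¬T(g,g))
Rename bound variables to avoid capture: e↦r.
  (∀e ¬T(e,e)) ∨ (∀r ∃f (¬T(f,f) ∨ T(f,r))) ∨ (∃g ¬T(g,g))
Finally move all quantifiers to the prefix:
  ∀e ∀r ∃f ∃g (¬T(e,e) ∨ ¬T(f,f) ∨ T(f,r) ∨ ¬T(g,g))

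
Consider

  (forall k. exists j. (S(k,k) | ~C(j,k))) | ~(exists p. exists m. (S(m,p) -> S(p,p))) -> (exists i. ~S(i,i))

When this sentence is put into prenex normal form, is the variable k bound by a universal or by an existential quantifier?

Rewrite implications/biconditionals: A → B as ¬A ∨ B.
  ~((forall k. exists j. (S(k,k) | ~C(j,k))) | ~(exists p. exists m. (~S(m,p) | S(p,p)))) | (exists i. ~S(i,i))
Push ¬ through the quantifiers and connectives to reach negation normal form:
  (exists k. forall j. (~S(k,k) & C(j,k))) & (exists p. exists m. (~S(m,p) | S(p,p))) | (exists i. ~S(i,i))
Finally move all quantifiers to the prefix:
  exists k. forall j. exists p. exists m. exists i. (~S(k,k) & C(j,k) & (~S(m,p) | S(p,p)) | ~S(i,i))
The quantifier forall k sits under an odd number of negations (counting the antecedent side of each →), so it flips to exists k.

existential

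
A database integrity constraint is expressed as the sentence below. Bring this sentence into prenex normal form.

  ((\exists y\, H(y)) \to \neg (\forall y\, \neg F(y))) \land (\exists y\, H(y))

First replace A → B with ¬A ∨ B.
  (\neg (\exists y\, H(y)) \lor \neg (\forall y\, \neg F(y))) \land (\exists y\, H(y))
Drive negations inward (¬∀x A ≡ ∃x ¬A, ¬∃x A ≡ ∀x ¬A, De Morgan for ∧/∨):
  ((\forall y\, \neg H(y)) \lor (\exists y\, F(y))) \land (\exists y\, H(y))
Give each quantifier a distinct variable: y↦r, y↦p.
  ((\forall y\, \neg H(y)) \lor (\exists r\, F(r))) \land (\exists p\, H(p))
Finally move all quantifiers to the prefix:
  \forall y\, \exists r\, \exists p\, ((\neg H(y) \lor F(r)) \land H(p))

\forall y\, \exists r\, \exists p\, ((\neg H(y) \lor F(r)) \land H(p))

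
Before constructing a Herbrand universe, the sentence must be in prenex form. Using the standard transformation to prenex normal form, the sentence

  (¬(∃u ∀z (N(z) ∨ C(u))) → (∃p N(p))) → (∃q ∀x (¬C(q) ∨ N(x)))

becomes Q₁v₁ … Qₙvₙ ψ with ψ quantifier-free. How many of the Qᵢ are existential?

2

First replace A → B with ¬A ∨ B.
  ¬(¬¬(∃u ∀z (N(z) ∨ C(u))) ∨ (∃p N(p))) ∨ (∃q ∀x (¬C(q) ∨ N(x)))
Move each ¬ inward, flipping quantifiers it crosses:
  (∀u ∃z (¬N(z) ∧ ¬C(u))) ∧ (∀p ¬N(p)) ∨ (∃q ∀x (¬C(q) ∨ N(x)))
Finally move all quantifiers to the prefix:
  ∀u ∃z ∀p ∃q ∀x (¬N(z) ∧ ¬C(u) ∧ ¬N(p) ∨ ¬C(q) ∨ N(x))
The prefix is ∀u ∃z ∀p ∃q ∀x: 3 universal, 2 existential.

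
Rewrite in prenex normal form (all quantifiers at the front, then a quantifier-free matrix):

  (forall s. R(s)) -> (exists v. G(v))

Rewrite implications/biconditionals: A → B as ¬A ∨ B.
  ~(forall s. R(s)) | (exists v. G(v))
Move each ¬ inward, flipping quantifiers it crosses:
  (exists s. ~R(s)) | (exists v. G(v))
Pull the quantifiers to the front (each side's bound variable is not free in the other side):
  exists s. exists v. (~R(s) | G(v))

exists s. exists v. (~R(s) | G(v))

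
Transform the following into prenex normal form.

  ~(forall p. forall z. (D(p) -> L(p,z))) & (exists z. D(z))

exists p. exists z. exists y. (D(p) & ~L(p,z) & D(y))

First replace A → B with ¬A ∨ B.
  ~(forall p. forall z. (~D(p) | L(p,z))) & (exists z. D(z))
Move each ¬ inward, flipping quantifiers it crosses:
  (exists p. exists z. (D(p) & ~L(p,z))) & (exists z. D(z))
Rename bound variables to avoid capture: z↦y.
  (exists p. exists z. (D(p) & ~L(p,z))) & (exists y. D(y))
Finally move all quantifiers to the prefix:
  exists p. exists z. exists y. (D(p) & ~L(p,z) & D(y))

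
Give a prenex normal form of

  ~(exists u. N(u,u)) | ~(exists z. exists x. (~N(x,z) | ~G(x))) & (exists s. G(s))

Push ¬ through the quantifiers and connectives to reach negation normal form:
  (forall u. ~N(u,u)) | (forall z. forall x. (N(x,z) & G(x))) & (exists s. G(s))
Pull the quantifiers to the front (each side's bound variable is not free in the other side):
  forall u. forall z. forall x. exists s. (~N(u,u) | N(x,z) & G(x) & G(s))

forall u. forall z. forall x. exists s. (~N(u,u) | N(x,z) & G(x) & G(s))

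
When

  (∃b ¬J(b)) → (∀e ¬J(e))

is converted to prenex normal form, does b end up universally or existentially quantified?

Eliminate → and ↔ using ¬ and ∨.
  ¬(∃b ¬J(b)) ∨ (∀e ¬J(e))
Move each ¬ inward, flipping quantifiers it crosses:
  (∀b J(b)) ∨ (∀e ¬J(e))
All bound variables are already distinct, so no renaming is needed.
Finally move all quantifiers to the prefix:
  ∀b ∀e (J(b) ∨ ¬J(e))
The quantifier ∃b sits under an odd number of negations (counting the antecedent side of each →), so it flips to ∀b.

universal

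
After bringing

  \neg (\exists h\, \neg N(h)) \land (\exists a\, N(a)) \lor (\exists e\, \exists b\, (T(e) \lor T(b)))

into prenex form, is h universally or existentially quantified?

universal

Push ¬ through the quantifiers and connectives to reach negation normal form:
  (\forall h\, N(h)) \land (\exists a\, N(a)) \lor (\exists e\, \exists b\, (T(e) \lor T(b)))
Extract every quantifier outward, since the variables are now distinct and don't occur free across branches:
  \forall h\, \exists a\, \exists e\, \exists b\, (N(h) \land N(a) \lor T(e) \lor T(b))
The quantifier \exists h sits under an odd number of negations, so it flips to \forall h.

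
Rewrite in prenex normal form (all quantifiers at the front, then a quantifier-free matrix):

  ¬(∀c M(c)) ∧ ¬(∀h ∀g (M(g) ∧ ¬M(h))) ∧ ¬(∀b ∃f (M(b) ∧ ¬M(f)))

∃c ∃h ∃g ∃b ∀f (¬M(c) ∧ (¬M(g) ∨ M(h)) ∧ (¬M(b) ∨ M(f)))

Move each ¬ inward, flipping quantifiers it crosses:
  (∃c ¬M(c)) ∧ (∃h ∃g (¬M(g) ∨ M(h))) ∧ (∃b ∀f (¬M(b) ∨ M(f)))
All bound variables are already distinct, so no renaming is needed.
Extract every quantifier outward, since the variables are now distinct and don't occur free across branches:
  ∃c ∃h ∃g ∃b ∀f (¬M(c) ∧ (¬M(g) ∨ M(h)) ∧ (¬M(b) ∨ M(f)))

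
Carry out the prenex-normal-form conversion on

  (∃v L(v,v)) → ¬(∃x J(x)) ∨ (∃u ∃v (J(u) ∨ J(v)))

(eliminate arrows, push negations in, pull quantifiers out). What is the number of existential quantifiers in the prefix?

Rewrite implications/biconditionals: A → B as ¬A ∨ B.
  ¬(∃v L(v,v)) ∨ ¬(∃x J(x)) ∨ (∃u ∃v (J(u) ∨ J(v)))
Drive negations inward (¬∀x A ≡ ∃x ¬A, ¬∃x A ≡ ∀x ¬A, De Morgan for ∧/∨):
  (∀v ¬L(v,v)) ∨ (∀x ¬J(x)) ∨ (∃u ∃v (J(u) ∨ J(v)))
Rename bound variables to avoid capture: v↦w.
  (∀v ¬L(v,v)) ∨ (∀x ¬J(x)) ∨ (∃u ∃w (J(u) ∨ J(w)))
Finally move all quantifiers to the prefix:
  ∀v ∀x ∃u ∃w (¬L(v,v) ∨ ¬J(x) ∨ J(u) ∨ J(w))
The prefix is ∀v ∀x ∃u ∃w: 2 universal, 2 existential.

2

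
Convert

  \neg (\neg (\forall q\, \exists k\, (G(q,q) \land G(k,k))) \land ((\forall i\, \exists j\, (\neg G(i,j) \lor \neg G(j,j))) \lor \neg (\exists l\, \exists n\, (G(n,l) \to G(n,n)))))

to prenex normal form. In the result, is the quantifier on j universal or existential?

First replace A → B with ¬A ∨ B.
  \neg (\neg (\forall q\, \exists k\, (G(q,q) \land G(k,k))) \land ((\forall i\, \exists j\, (\neg G(i,j) \lor \neg G(j,j))) \lor \neg (\exists l\, \exists n\, (\neg G(n,l) \lor G(n,n)))))
Drive negations inward (¬∀x A ≡ ∃x ¬A, ¬∃x A ≡ ∀x ¬A, De Morgan for ∧/∨):
  (\forall q\, \exists k\, (G(q,q) \land G(k,k))) \lor (\exists i\, \forall j\, (G(i,j) \land G(j,j))) \land (\exists l\, \exists n\, (\neg G(n,l) \lor G(n,n)))
All bound variables are already distinct, so no renaming is needed.
Finally move all quantifiers to the prefix:
  \forall q\, \exists k\, \exists i\, \forall j\, \exists l\, \exists n\, (G(q,q) \land G(k,k) \lor G(i,j) \land G(j,j) \land (\neg G(n,l) \lor G(n,n)))
The quantifier \exists j sits under an odd number of negations (counting the antecedent side of each →), so it flips to \forall j.

universal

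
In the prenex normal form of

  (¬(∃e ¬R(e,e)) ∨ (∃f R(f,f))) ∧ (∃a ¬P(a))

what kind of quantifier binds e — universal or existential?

Move each ¬ inward, flipping quantifiers it crosses:
  ((∀e R(e,e)) ∨ (∃f R(f,f))) ∧ (∃a ¬P(a))
Finally move all quantifiers to the prefix:
  ∀e ∃f ∃a ((R(e,e) ∨ R(f,f)) ∧ ¬P(a))
The quantifier ∃e sits under an odd number of negations, so it flips to ∀e.

universal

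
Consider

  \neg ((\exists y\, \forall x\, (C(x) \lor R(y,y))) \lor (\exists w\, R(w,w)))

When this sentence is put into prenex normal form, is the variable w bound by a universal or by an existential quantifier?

Drive negations inward (¬∀x A ≡ ∃x ¬A, ¬∃x A ≡ ∀x ¬A, De Morgan for ∧/∨):
  (\forall y\, \exists x\, (\neg C(x) \land \neg R(y,y))) \land (\forall w\, \neg R(w,w))
Finally move all quantifiers to the prefix:
  \forall y\, \exists x\, \forall w\, (\neg C(x) \land \neg R(y,y) \land \neg R(w,w))
The quantifier \exists w sits under an odd number of negations, so it flips to \forall w.

universal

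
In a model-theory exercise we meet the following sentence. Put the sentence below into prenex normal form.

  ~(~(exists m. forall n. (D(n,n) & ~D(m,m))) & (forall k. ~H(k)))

Drive negations inward (¬∀x A ≡ ∃x ¬A, ¬∃x A ≡ ∀x ¬A, De Morgan for ∧/∨):
  (exists m. forall n. (D(n,n) & ~D(m,m))) | (exists k. H(k))
Finally move all quantifiers to the prefix:
  exists m. forall n. exists k. (D(n,n) & ~D(m,m) | H(k))

exists m. forall n. exists k. (D(n,n) & ~D(m,m) | H(k))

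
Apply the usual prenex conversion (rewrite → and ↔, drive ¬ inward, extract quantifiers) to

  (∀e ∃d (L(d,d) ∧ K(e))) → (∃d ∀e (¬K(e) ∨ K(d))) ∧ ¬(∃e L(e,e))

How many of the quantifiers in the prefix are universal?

3

Eliminate → and ↔ using ¬ and ∨.
  ¬(∀e ∃d (L(d,d) ∧ K(e))) ∨ (∃d ∀e (¬K(e) ∨ K(d))) ∧ ¬(∃e L(e,e))
Push ¬ through the quantifiers and connectives to reach negation normal form:
  (∃e ∀d (¬L(d,d) ∨ ¬K(e))) ∨ (∃d ∀e (¬K(e) ∨ K(d))) ∧ (∀e ¬L(e,e))
Rename bound variables to avoid capture: d↦b, e↦y1, e↦q.
  (∃e ∀d (¬L(d,d) ∨ ¬K(e))) ∨ (∃b ∀y1 (¬K(y1) ∨ K(b))) ∧ (∀q ¬L(q,q))
Pull the quantifiers to the front (each side's bound variable is not free in the other side):
  ∃e ∀d ∃b ∀y1 ∀q (¬L(d,d) ∨ ¬K(e) ∨ (¬K(y1) ∨ K(b)) ∧ ¬L(q,q))
The prefix is ∃e ∀d ∃b ∀y1 ∀q: 3 universal, 2 existential.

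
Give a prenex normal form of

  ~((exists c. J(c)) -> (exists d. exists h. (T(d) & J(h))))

Rewrite implications/biconditionals: A → B as ¬A ∨ B.
  ~(~(exists c. J(c)) | (exists d. exists h. (T(d) & J(h))))
Move each ¬ inward, flipping quantifiers it crosses:
  (exists c. J(c)) & (forall d. forall h. (~T(d) | ~J(h)))
All bound variables are already distinct, so no renaming is needed.
Finally move all quantifiers to the prefix:
  exists c. forall d. forall h. (J(c) & (~T(d) | ~J(h)))

exists c. forall d. forall h. (J(c) & (~T(d) | ~J(h)))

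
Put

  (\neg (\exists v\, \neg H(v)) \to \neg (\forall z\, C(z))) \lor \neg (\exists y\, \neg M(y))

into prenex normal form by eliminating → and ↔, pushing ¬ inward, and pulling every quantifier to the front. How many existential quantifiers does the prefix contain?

2

First replace A → B with ¬A ∨ B.
  \neg \neg (\exists v\, \neg H(v)) \lor \neg (\forall z\, C(z)) \lor \neg (\exists y\, \neg M(y))
Move each ¬ inward, flipping quantifiers it crosses:
  (\exists v\, \neg H(v)) \lor (\exists z\, \neg C(z)) \lor (\forall y\, M(y))
All bound variables are already distinct, so no renaming is needed.
Extract every quantifier outward, since the variables are now distinct and don't occur free across branches:
  \exists v\, \exists z\, \forall y\, (\neg H(v) \lor \neg C(z) \lor M(y))
The prefix is \exists v \exists z \forall y: 1 universal, 2 existential.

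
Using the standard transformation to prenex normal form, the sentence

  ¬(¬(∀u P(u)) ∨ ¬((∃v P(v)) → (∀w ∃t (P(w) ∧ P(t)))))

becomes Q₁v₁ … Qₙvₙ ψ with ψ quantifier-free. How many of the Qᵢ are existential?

1

Rewrite implications/biconditionals: A → B as ¬A ∨ B.
  ¬(¬(∀u P(u)) ∨ ¬(¬(∃v P(v)) ∨ (∀w ∃t (P(w) ∧ P(t)))))
Drive negations inward (¬∀x A ≡ ∃x ¬A, ¬∃x A ≡ ∀x ¬A, De Morgan for ∧/∨):
  (∀u P(u)) ∧ ((∀v ¬P(v)) ∨ (∀w ∃t (P(w) ∧ P(t))))
Pull the quantifiers to the front (each side's bound variable is not free in the other side):
  ∀u ∀v ∀w ∃t (P(u) ∧ (¬P(v) ∨ P(w) ∧ P(t)))
The prefix is ∀u ∀v ∀w ∃t: 3 universal, 1 existential.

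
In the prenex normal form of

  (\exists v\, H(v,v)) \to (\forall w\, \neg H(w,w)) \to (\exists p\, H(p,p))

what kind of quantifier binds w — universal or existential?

Rewrite implications/biconditionals: A → B as ¬A ∨ B.
  \neg (\exists v\, H(v,v)) \lor \neg (\forall w\, \neg H(w,w)) \lor (\exists p\, H(p,p))
Drive negations inward (¬∀x A ≡ ∃x ¬A, ¬∃x A ≡ ∀x ¬A, De Morgan for ∧/∨):
  (\forall v\, \neg H(v,v)) \lor (\exists w\, H(w,w)) \lor (\exists p\, H(p,p))
All bound variables are already distinct, so no renaming is needed.
Pull the quantifiers to the front (each side's bound variable is not free in the other side):
  \forall v\, \exists w\, \exists p\, (\neg H(v,v) \lor H(w,w) \lor H(p,p))
The quantifier \forall w sits under an odd number of negations (counting the antecedent side of each →), so it flips to \exists w.

existential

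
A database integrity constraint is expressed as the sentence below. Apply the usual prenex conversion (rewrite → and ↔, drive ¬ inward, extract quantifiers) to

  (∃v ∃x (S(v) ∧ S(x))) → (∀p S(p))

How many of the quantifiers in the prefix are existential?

Rewrite implications/biconditionals: A → B as ¬A ∨ B.
  ¬(∃v ∃x (S(v) ∧ S(x))) ∨ (∀p S(p))
Push ¬ through the quantifiers and connectives to reach negation normal form:
  (∀v ∀x (¬S(v) ∨ ¬S(x))) ∨ (∀p S(p))
All bound variables are already distinct, so no renaming is needed.
Finally move all quantifiers to the prefix:
  ∀v ∀x ∀p (¬S(v) ∨ ¬S(x) ∨ S(p))
The prefix is ∀v ∀x ∀p: 3 universal, 0 existential.

0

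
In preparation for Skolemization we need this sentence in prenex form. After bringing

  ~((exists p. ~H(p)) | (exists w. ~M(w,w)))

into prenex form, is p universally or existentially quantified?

Push ¬ through the quantifiers and connectives to reach negation normal form:
  (forall p. H(p)) & (forall w. M(w,w))
Pull the quantifiers to the front (each side's bound variable is not free in the other side):
  forall p. forall w. (H(p) & M(w,w))
The quantifier exists p sits under an odd number of negations, so it flips to forall p.

universal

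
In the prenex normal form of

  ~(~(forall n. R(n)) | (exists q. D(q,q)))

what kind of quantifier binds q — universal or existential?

universal

Drive negations inward (¬∀x A ≡ ∃x ¬A, ¬∃x A ≡ ∀x ¬A, De Morgan for ∧/∨):
  (forall n. R(n)) & (forall q. ~D(q,q))
All bound variables are already distinct, so no renaming is needed.
Finally move all quantifiers to the prefix:
  forall n. forall q. (R(n) & ~D(q,q))
The quantifier exists q sits under an odd number of negations, so it flips to forall q.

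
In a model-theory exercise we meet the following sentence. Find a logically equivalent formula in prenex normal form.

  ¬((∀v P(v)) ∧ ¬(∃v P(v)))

Move each ¬ inward, flipping quantifiers it crosses:
  (∃v ¬P(v)) ∨ (∃v P(v))
Standardize variables apart so no two quantifiers bind the same name: v↦y.
  (∃v ¬P(v)) ∨ (∃y P(y))
Pull the quantifiers to the front (each side's bound variable is not free in the other side):
  ∃v ∃y (¬P(v) ∨ P(y))

∃v ∃y (¬P(v) ∨ P(y))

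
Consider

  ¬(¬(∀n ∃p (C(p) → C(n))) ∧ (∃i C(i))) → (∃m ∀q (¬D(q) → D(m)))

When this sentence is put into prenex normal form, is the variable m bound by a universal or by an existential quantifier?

First replace A → B with ¬A ∨ B.
  ¬¬(¬(∀n ∃p (¬C(p) ∨ C(n))) ∧ (∃i C(i))) ∨ (∃m ∀q (¬¬D(q) ∨ D(m)))
Push ¬ through the quantifiers and connectives to reach negation normal form:
  (∃n ∀p (C(p) ∧ ¬C(n))) ∧ (∃i C(i)) ∨ (∃m ∀q (D(q) ∨ D(m)))
All bound variables are already distinct, so no renaming is needed.
Pull the quantifiers to the front (each side's bound variable is not free in the other side):
  ∃n ∀p ∃i ∃m ∀q (C(p) ∧ ¬C(n) ∧ C(i) ∨ D(q) ∨ D(m))
The quantifier ∃m sits under an even number of negations (counting the antecedent side of each →), so it remains existential.

existential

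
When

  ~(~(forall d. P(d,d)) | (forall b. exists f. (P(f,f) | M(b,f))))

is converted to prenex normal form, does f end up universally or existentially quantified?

universal

Push ¬ through the quantifiers and connectives to reach negation normal form:
  (forall d. P(d,d)) & (exists b. forall f. (~P(f,f) & ~M(b,f)))
All bound variables are already distinct, so no renaming is needed.
Extract every quantifier outward, since the variables are now distinct and don't occur free across branches:
  forall d. exists b. forall f. (P(d,d) & ~P(f,f) & ~M(b,f))
The quantifier exists f sits under an odd number of negations, so it flips to forall f.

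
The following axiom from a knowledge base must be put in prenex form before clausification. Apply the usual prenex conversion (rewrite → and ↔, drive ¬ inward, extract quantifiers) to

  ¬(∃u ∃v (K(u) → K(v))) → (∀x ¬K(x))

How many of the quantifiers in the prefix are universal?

1

Eliminate → and ↔ using ¬ and ∨.
  ¬¬(∃u ∃v (¬K(u) ∨ K(v))) ∨ (∀x ¬K(x))
Move each ¬ inward, flipping quantifiers it crosses:
  (∃u ∃v (¬K(u) ∨ K(v))) ∨ (∀x ¬K(x))
All bound variables are already distinct, so no renaming is needed.
Finally move all quantifiers to the prefix:
  ∃u ∃v ∀x (¬K(u) ∨ K(v) ∨ ¬K(x))
The prefix is ∃u ∃v ∀x: 1 universal, 2 existential.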